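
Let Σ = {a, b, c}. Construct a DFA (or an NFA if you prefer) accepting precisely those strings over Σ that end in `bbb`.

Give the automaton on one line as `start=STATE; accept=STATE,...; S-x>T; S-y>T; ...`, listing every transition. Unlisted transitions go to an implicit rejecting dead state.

start=s0; accept=s3; s0-a>s0; s0-b>s1; s0-c>s0; s1-a>s0; s1-b>s2; s1-c>s0; s2-a>s0; s2-b>s3; s2-c>s0; s3-a>s0; s3-b>s3; s3-c>s0

Remember how much of `bbb` the current input suffix matches. State s0 means no match yet; s1 means the last symbol is `b`; s2 means the last 2 symbols are `bb`; s3 means the last 3 symbols are `bbb`. Only s3 accepts. On a mismatch, fall back to the longest proper suffix that is still a prefix of `bbb`.
        a   b   c  
>  s0   s0  s1  s0 
   s1   s0  s2  s0 
   s2   s0  s3  s0 
 * s3   s0  s3  s0 
(> = start, * = accepting)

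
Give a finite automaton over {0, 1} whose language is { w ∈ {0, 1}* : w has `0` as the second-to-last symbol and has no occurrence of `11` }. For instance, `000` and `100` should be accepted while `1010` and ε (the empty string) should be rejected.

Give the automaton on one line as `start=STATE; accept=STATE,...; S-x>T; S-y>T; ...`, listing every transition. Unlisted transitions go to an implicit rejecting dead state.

Handle the two conditions separately and then intersect. The first has 7 states tracking the last 2 symbols read; the second has 3 states tracking partial matches of the forbidden pattern `11`. A product state is a pair (one from each), accepting exactly when both do. Minimizing collapses redundant product states.
        0   1  
>  q0   q1  q2 
   q1   q3  q4 
   q2   q1  q5 
 * q3   q3  q4 
 * q4   q1  q5 
   q5   q5  q5 
(> = start, * = accepting)

start=q0; accept=q3,q4; q0-0>q1; q0-1>q2; q1-0>q3; q1-1>q4; q2-0>q1; q2-1>q5; q3-0>q3; q3-1>q4; q4-0>q1; q4-1>q5; q5-0>q5; q5-1>q5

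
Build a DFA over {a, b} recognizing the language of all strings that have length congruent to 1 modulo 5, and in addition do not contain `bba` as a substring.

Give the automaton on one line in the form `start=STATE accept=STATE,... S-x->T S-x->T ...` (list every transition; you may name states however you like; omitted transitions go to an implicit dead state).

Run two small machines in parallel and take their product. One (5 states) tracks the input length modulo 5; the other (4 states) tracks partial matches of the forbidden pattern `bba`. Each combined state is a pair, one component from each; accept when both components accept. After merging equivalent states the machine shrinks.
          a    b  
>  s0     s1   s2 
 * s1     s3   s4 
 * s2     s3   s5 
   s3     s6   s7 
   s4     s6   s8 
   s5     s9   s8 
   s6    s10  s11 
   s7    s10  s12 
   s8     s9  s12 
   s9     s9   s9 
   s10    s0  s13 
   s11    s0  s14 
   s12    s9  s14 
   s13    s1  s15 
   s14    s9  s15 
 * s15    s9   s5 
(> = start, * = accepting)

start=s0 accept=s1,s2,s15 s0-a->s1 s0-b->s2 s1-a->s3 s1-b->s4 s2-a->s3 s2-b->s5 s3-a->s6 s3-b->s7 s4-a->s6 s4-b->s8 s5-a->s9 s5-b->s8 s6-a->s10 s6-b->s11 s7-a->s10 s7-b->s12 s8-a->s9 s8-b->s12 s9-a->s9 s9-b->s9 s10-a->s0 s10-b->s13 s11-a->s0 s11-b->s14 s12-a->s9 s12-b->s14 s13-a->s1 s13-b->s15 s14-a->s9 s14-b->s15 s15-a->s9 s15-b->s5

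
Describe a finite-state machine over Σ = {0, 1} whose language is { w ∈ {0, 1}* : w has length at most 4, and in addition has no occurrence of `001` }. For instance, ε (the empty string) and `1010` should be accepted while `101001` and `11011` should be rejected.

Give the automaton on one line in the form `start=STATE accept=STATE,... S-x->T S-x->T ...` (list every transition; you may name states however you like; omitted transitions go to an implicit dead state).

Build one automaton per condition and run them in lockstep. One (6 states) tracks the input length, saturating at 5; the other (4 states) tracks partial matches of the forbidden pattern `001`. Each combined state is a pair, one component from each; accept when both components accept.
18 states suffice.
          0    1  
>* s0     s1   s2 
 * s1     s3   s4 
 * s2     s5   s4 
 * s3     s6   s7 
 * s4     s8   s9 
 * s5     s6   s9 
 * s6    s10  s11 
   s7    s11  s11 
 * s8    s10  s12 
 * s9    s13  s12 
 * s10   s14  s15 
   s11   s15  s15 
 * s12   s16  s17 
 * s13   s14  s17 
   s14   s14  s15 
   s15   s15  s15 
   s16   s14  s17 
   s17   s16  s17 
(> = start, * = accepting)

start=s0 accept=s0,s1,s2,s3,s4,s5,s6,s8,s9,s10,s12,s13 s0-0->s1 s0-1->s2 s1-0->s3 s1-1->s4 s2-0->s5 s2-1->s4 s3-0->s6 s3-1->s7 s4-0->s8 s4-1->s9 s5-0->s6 s5-1->s9 s6-0->s10 s6-1->s11 s7-0->s11 s7-1->s11 s8-0->s10 s8-1->s12 s9-0->s13 s9-1->s12 s10-0->s14 s10-1->s15 s11-0->s15 s11-1->s15 s12-0->s16 s12-1->s17 s13-0->s14 s13-1->s17 s14-0->s14 s14-1->s15 s15-0->s15 s15-1->s15 s16-0->s14 s16-1->s17 s17-0->s16 s17-1->s17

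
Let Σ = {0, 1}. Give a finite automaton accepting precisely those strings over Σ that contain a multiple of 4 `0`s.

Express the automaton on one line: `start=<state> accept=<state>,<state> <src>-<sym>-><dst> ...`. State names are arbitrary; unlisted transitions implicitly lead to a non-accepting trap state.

The only thing that matters is how many `0`s have appeared, reduced mod 4. Use one state per residue: A for 0, …, D for 3. Reading `0` moves to the next residue; anything else stays put. A is accepting.
With 4 states:
       0  1 
>* A   B  A 
   B   C  B 
   C   D  C 
   D   A  D 
(> = start, * = accepting)

start=A accept=A A-0->B A-1->A B-0->C B-1->B C-0->D C-1->C D-0->A D-1->D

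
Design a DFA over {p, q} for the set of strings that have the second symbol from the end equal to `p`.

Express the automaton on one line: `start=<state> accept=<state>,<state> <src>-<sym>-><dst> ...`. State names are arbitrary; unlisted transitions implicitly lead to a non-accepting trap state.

Because acceptance depends on a position counted from the end, the machine has to buffer the most recent 2 symbols. Make each state the string of the last up-to-2 symbols read; on input `x` shift the window left and append `x`. Accept when the buffered window has length 2 and begins with `p`.
With 7 states:
        p   q  
>  S0   S1  S2 
   S1   S3  S4 
   S2   S5  S6 
 * S3   S3  S4 
 * S4   S5  S6 
   S5   S3  S4 
   S6   S5  S6 
(> = start, * = accepting)

start=S0 accept=S3,S4 S0-p->S1 S0-q->S2 S1-p->S3 S1-q->S4 S2-p->S5 S2-q->S6 S3-p->S3 S3-q->S4 S4-p->S5 S4-q->S6 S5-p->S3 S5-q->S4 S6-p->S5 S6-q->S6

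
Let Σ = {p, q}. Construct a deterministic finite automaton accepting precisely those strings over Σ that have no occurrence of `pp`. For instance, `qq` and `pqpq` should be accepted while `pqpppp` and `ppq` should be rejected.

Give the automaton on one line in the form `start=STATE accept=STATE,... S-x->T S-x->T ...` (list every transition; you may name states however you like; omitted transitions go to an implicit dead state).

This is the complement of 'contains `pp`'. Use the same substring-matching states — S0 through S2 holding how much of `pp` has just been matched — but flip the accepting set: everything except the trap S2 accepts.
        p   q  
>* S0   S1  S0 
 * S1   S2  S0 
   S2   S2  S2 
(> = start, * = accepting)

start=S0 accept=S0,S1 S0-p->S1 S0-q->S0 S1-p->S2 S1-q->S0 S2-p->S2 S2-q->S2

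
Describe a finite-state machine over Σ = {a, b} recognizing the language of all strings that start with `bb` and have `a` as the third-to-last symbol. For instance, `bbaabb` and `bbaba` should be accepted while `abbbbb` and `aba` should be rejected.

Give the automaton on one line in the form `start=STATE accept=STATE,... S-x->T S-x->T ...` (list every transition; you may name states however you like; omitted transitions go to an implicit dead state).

Run two small machines in parallel and take their product. One (4 states) tracks whether the input so far still matches the prefix `bb`; the other (15 states) tracks the last 3 symbols read. Each combined state is a pair, one component from each; accept when both components accept.
With 23 states:
          a    b  
>  q0     q1   q2 
   q1     q3   q4 
   q2     q5   q6 
   q3     q7   q8 
   q4     q9  q10 
   q5    q11  q12 
   q6    q13  q14 
   q7     q7   q8 
   q8     q9  q10 
   q9    q11  q12 
   q10   q15  q16 
   q11    q7   q8 
   q12    q9  q10 
   q13   q17  q18 
   q14   q13  q14 
   q15   q11  q12 
   q16   q15  q16 
   q17   q19  q20 
   q18   q21  q22 
 * q19   q19  q20 
 * q20   q21  q22 
 * q21   q17  q18 
 * q22   q13  q14 
(> = start, * = accepting)

start=q0 accept=q19,q20,q21,q22 q0-a->q1 q0-b->q2 q1-a->q3 q1-b->q4 q2-a->q5 q2-b->q6 q3-a->q7 q3-b->q8 q4-a->q9 q4-b->q10 q5-a->q11 q5-b->q12 q6-a->q13 q6-b->q14 q7-a->q7 q7-b->q8 q8-a->q9 q8-b->q10 q9-a->q11 q9-b->q12 q10-a->q15 q10-b->q16 q11-a->q7 q11-b->q8 q12-a->q9 q12-b->q10 q13-a->q17 q13-b->q18 q14-a->q13 q14-b->q14 q15-a->q11 q15-b->q12 q16-a->q15 q16-b->q16 q17-a->q19 q17-b->q20 q18-a->q21 q18-b->q22 q19-a->q19 q19-b->q20 q20-a->q21 q20-b->q22 q21-a->q17 q21-b->q18 q22-a->q13 q22-b->q14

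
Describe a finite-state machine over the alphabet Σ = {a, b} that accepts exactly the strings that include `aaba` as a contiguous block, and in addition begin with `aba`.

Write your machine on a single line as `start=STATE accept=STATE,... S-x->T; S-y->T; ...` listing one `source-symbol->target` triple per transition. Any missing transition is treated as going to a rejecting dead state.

start=q0; accept=q8; q0-a->q1; q0-b->q2; q1-a->q2; q1-b->q3; q2-a->q2; q2-b->q2; q3-a->q4; q3-b->q2; q4-a->q5; q4-b->q6; q5-a->q5; q5-b->q7; q6-a->q4; q6-b->q6; q7-a->q8; q7-b->q6; q8-a->q8; q8-b->q8

Handle the two conditions separately and then intersect. One (5 states) tracks whether and how much of `aaba` has been seen; the other (5 states) tracks whether the input so far still matches the prefix `aba`. Each combined state is a pair, one component from each; accept when both components accept. Minimizing collapses redundant product states.
With 9 states:
        a   b  
>  q0   q1  q2 
   q1   q2  q3 
   q2   q2  q2 
   q3   q4  q2 
   q4   q5  q6 
   q5   q5  q7 
   q6   q4  q6 
   q7   q8  q6 
 * q8   q8  q8 
(> = start, * = accepting)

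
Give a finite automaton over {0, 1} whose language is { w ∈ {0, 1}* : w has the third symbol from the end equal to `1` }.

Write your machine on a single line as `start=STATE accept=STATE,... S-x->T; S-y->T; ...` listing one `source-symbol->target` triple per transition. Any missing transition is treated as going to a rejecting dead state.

Because acceptance depends on a position counted from the end, the machine has to buffer the most recent 3 symbols. Make each state the string of the last up-to-3 symbols read; on input `x` shift the window left and append `x`. Accept when the buffered window has length 3 and begins with `1`.
With 15 states:
          0    1  
>  q0     q1   q2 
   q1     q3   q4 
   q2     q5   q6 
   q3     q7   q8 
   q4     q9  q10 
   q5    q11  q12 
   q6    q13  q14 
   q7     q7   q8 
   q8     q9  q10 
   q9    q11  q12 
   q10   q13  q14 
 * q11    q7   q8 
 * q12    q9  q10 
 * q13   q11  q12 
 * q14   q13  q14 
(> = start, * = accepting)

start=q0; accept=q11,q12,q13,q14; q0-0->q1; q0-1->q2; q1-0->q3; q1-1->q4; q2-0->q5; q2-1->q6; q3-0->q7; q3-1->q8; q4-0->q9; q4-1->q10; q5-0->q11; q5-1->q12; q6-0->q13; q6-1->q14; q7-0->q7; q7-1->q8; q8-0->q9; q8-1->q10; q9-0->q11; q9-1->q12; q10-0->q13; q10-1->q14; q11-0->q7; q11-1->q8; q12-0->q9; q12-1->q10; q13-0->q11; q13-1->q12; q14-0->q13; q14-1->q14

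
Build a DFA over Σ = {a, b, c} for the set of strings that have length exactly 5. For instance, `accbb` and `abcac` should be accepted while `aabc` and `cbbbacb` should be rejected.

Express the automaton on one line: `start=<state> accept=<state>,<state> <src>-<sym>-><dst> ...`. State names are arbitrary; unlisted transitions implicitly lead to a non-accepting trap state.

start=s0 accept=s5 s0-a->s1 s0-b->s1 s0-c->s1 s1-a->s2 s1-b->s2 s1-c->s2 s2-a->s3 s2-b->s3 s2-c->s3 s3-a->s4 s3-b->s4 s3-c->s4 s4-a->s5 s4-b->s5 s4-c->s5 s5-a->s6 s5-b->s6 s5-c->s6 s6-a->s6 s6-b->s6 s6-c->s6

We only need to distinguish lengths 0, 1, …, 5, and '>5'. Chain s0 → s1 → s2 → s3 → s4 → s5 → s6 on every symbol, with s6 looping. Accepting states: {s5}.
A 7-state machine:
        a   b   c  
>  s0   s1  s1  s1 
   s1   s2  s2  s2 
   s2   s3  s3  s3 
   s3   s4  s4  s4 
   s4   s5  s5  s5 
 * s5   s6  s6  s6 
   s6   s6  s6  s6 
(> = start, * = accepting)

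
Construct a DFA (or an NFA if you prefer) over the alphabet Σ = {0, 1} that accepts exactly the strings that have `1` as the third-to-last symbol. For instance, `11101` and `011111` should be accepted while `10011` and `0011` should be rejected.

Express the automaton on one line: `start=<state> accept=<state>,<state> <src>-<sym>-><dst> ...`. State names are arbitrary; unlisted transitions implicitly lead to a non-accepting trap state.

start=A accept=L,M,N,O A-0->B A-1->C B-0->D B-1->E C-0->F C-1->G D-0->H D-1->I E-0->J E-1->K F-0->L F-1->M G-0->N G-1->O H-0->H H-1->I I-0->J I-1->K J-0->L J-1->M K-0->N K-1->O L-0->H L-1->I M-0->J M-1->K N-0->L N-1->M O-0->N O-1->O

Because acceptance depends on a position counted from the end, the machine has to buffer the most recent 3 symbols. Make each state the string of the last up-to-3 symbols read; on input `x` shift the window left and append `x`. Accept when the buffered window has length 3 and begins with `1`.
A 15-state machine:
       0  1 
>  A   B  C 
   B   D  E 
   C   F  G 
   D   H  I 
   E   J  K 
   F   L  M 
   G   N  O 
   H   H  I 
   I   J  K 
   J   L  M 
   K   N  O 
 * L   H  I 
 * M   J  K 
 * N   L  M 
 * O   N  O 
(> = start, * = accepting)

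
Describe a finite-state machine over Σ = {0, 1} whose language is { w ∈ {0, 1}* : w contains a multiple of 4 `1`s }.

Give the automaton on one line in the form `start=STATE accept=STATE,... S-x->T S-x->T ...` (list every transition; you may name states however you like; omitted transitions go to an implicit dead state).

Keep the running count of `1`s modulo 4: each `1` advances along the cycle S0 → S1 → S2 → S3 → S0 while other symbols loop. Accept at S0.
        0   1  
>* S0   S0  S1 
   S1   S1  S2 
   S2   S2  S3 
   S3   S3  S0 
(> = start, * = accepting)

start=S0 accept=S0 S0-0->S0 S0-1->S1 S1-0->S1 S1-1->S2 S2-0->S2 S2-1->S3 S3-0->S3 S3-1->S0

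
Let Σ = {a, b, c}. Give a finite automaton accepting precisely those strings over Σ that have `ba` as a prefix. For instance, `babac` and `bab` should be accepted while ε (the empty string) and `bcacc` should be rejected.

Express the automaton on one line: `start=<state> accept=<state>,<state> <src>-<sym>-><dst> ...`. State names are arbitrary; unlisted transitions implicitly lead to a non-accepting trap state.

start=q0 accept=q2 q0-a->q3 q0-b->q1 q0-c->q3 q1-a->q2 q1-b->q3 q1-c->q3 q2-a->q2 q2-b->q2 q2-c->q2 q3-a->q3 q3-b->q3 q3-c->q3

Walk along `ba` while the input agrees: from q0 take `b` to q1, and so on. Any deviation drops to the rejecting sink q3. Once q2 is reached the prefix is confirmed and every continuation is accepted.
        a   b   c  
>  q0   q3  q1  q3 
   q1   q2  q3  q3 
 * q2   q2  q2  q2 
   q3   q3  q3  q3 
(> = start, * = accepting)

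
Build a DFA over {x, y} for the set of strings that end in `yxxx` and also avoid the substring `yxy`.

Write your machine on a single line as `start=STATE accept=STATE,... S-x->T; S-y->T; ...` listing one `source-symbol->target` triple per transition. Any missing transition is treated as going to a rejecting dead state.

Handle the two conditions separately and then intersect. One (5 states) tracks how much of the suffix `yxxx` has currently been matched; the other (4 states) tracks partial matches of the forbidden pattern `yxy`. Each combined state is a pair, one component from each; accept when both components accept. Equivalent product states are then merged.
A 6-state machine:
        x   y  
>  S0   S0  S1 
   S1   S2  S1 
   S2   S3  S4 
   S3   S5  S1 
   S4   S4  S4 
 * S5   S0  S1 
(> = start, * = accepting)

start=S0; accept=S5; S0-x->S0; S0-y->S1; S1-x->S2; S1-y->S1; S2-x->S3; S2-y->S4; S3-x->S5; S3-y->S1; S4-x->S4; S4-y->S4; S5-x->S0; S5-y->S1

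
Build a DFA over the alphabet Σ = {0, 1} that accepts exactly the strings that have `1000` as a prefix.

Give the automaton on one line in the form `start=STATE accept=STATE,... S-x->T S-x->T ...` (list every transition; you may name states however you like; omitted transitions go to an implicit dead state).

start=A accept=E A-0->F A-1->B B-0->C B-1->F C-0->D C-1->F D-0->E D-1->F E-0->E E-1->E F-0->F F-1->F

Walk along `1000` while the input agrees: from A take `1` to B, and so on. Any deviation drops to the rejecting sink F. Once E is reached the prefix is confirmed and every continuation is accepted.
With 6 states:
       0  1 
>  A   F  B 
   B   C  F 
   C   D  F 
   D   E  F 
 * E   E  E 
   F   F  F 
(> = start, * = accepting)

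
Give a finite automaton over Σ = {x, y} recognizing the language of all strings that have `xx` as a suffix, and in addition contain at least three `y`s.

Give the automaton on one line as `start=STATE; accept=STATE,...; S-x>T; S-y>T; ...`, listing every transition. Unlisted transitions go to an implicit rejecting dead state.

start=s0; accept=s5; s0-x>s0; s0-y>s1; s1-x>s1; s1-y>s2; s2-x>s2; s2-y>s3; s3-x>s4; s3-y>s3; s4-x>s5; s4-y>s3; s5-x>s5; s5-y>s3

Handle the two conditions separately and then intersect. The first has 3 states tracking how much of the suffix `xx` has currently been matched; the second has 5 states tracking the count of `y`s, saturating at 4. A product state is a pair (one from each), accepting exactly when both do. Equivalent product states are then merged.
        x   y  
>  s0   s0  s1 
   s1   s1  s2 
   s2   s2  s3 
   s3   s4  s3 
   s4   s5  s3 
 * s5   s5  s3 
(> = start, * = accepting)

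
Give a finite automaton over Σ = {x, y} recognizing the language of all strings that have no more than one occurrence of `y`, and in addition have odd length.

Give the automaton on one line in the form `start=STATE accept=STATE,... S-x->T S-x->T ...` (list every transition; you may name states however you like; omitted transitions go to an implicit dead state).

Build one automaton per condition and run them in lockstep. One (3 states) tracks the count of `y`s, saturating at 2; the other (2 states) tracks the input length modulo 2. Each combined state is a pair, one component from each; accept when both components accept. After merging equivalent states the machine shrinks.
With 5 states:
        x   y  
>  q0   q1  q2 
 * q1   q0  q3 
 * q2   q3  q4 
   q3   q2  q4 
   q4   q4  q4 
(> = start, * = accepting)

start=q0 accept=q1,q2 q0-x->q1 q0-y->q2 q1-x->q0 q1-y->q3 q2-x->q3 q2-y->q4 q3-x->q2 q3-y->q4 q4-x->q4 q4-y->q4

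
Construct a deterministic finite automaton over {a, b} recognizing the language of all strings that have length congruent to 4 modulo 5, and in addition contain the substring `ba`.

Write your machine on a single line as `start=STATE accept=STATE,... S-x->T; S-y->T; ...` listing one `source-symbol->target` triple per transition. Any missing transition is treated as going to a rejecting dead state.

start=q0; accept=q11; q0-a->q1; q0-b->q2; q1-a->q3; q1-b->q4; q2-a->q5; q2-b->q4; q3-a->q6; q3-b->q7; q4-a->q8; q4-b->q7; q5-a->q8; q5-b->q8; q6-a->q9; q6-b->q10; q7-a->q11; q7-b->q10; q8-a->q11; q8-b->q11; q9-a->q0; q9-b->q12; q10-a->q13; q10-b->q12; q11-a->q13; q11-b->q13; q12-a->q14; q12-b->q2; q13-a->q14; q13-b->q14; q14-a->q5; q14-b->q5

Run two small machines in parallel and take their product. The first has 5 states tracking the input length modulo 5; the second has 3 states tracking whether and how much of `ba` has been seen. A product state is a pair (one from each), accepting exactly when both do.
A 15-state machine:
          a    b  
>  q0     q1   q2 
   q1     q3   q4 
   q2     q5   q4 
   q3     q6   q7 
   q4     q8   q7 
   q5     q8   q8 
   q6     q9  q10 
   q7    q11  q10 
   q8    q11  q11 
   q9     q0  q12 
   q10   q13  q12 
 * q11   q13  q13 
   q12   q14   q2 
   q13   q14  q14 
   q14    q5   q5 
(> = start, * = accepting)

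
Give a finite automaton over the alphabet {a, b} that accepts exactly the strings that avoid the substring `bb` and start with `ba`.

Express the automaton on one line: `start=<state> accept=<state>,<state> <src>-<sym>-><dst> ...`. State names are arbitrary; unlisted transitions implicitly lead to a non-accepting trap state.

start=q0 accept=q4,q6 q0-a->q1 q0-b->q2 q1-a->q1 q1-b->q3 q2-a->q4 q2-b->q5 q3-a->q1 q3-b->q5 q4-a->q4 q4-b->q6 q5-a->q5 q5-b->q5 q6-a->q4 q6-b->q7 q7-a->q7 q7-b->q7

Run two small machines in parallel and take their product. One (3 states) tracks partial matches of the forbidden pattern `bb`; the other (4 states) tracks whether the input so far still matches the prefix `ba`. Each combined state is a pair, one component from each; accept when both components accept.
An 8-state machine:
        a   b  
>  q0   q1  q2 
   q1   q1  q3 
   q2   q4  q5 
   q3   q1  q5 
 * q4   q4  q6 
   q5   q5  q5 
 * q6   q4  q7 
   q7   q7  q7 
(> = start, * = accepting)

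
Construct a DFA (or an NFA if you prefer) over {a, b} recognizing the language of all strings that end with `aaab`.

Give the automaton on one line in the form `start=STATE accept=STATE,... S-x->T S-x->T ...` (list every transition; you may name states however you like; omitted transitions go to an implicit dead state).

start=s0 accept=s4 s0-a->s1 s0-b->s0 s1-a->s2 s1-b->s0 s2-a->s3 s2-b->s0 s3-a->s3 s3-b->s4 s4-a->s1 s4-b->s0

Let each state record the length of the longest suffix of the input read so far that is also a prefix of `aaab`. s1 means the last symbol is `a`; s2 means the last 2 symbols are `aa`; s3 means the last 3 symbols are `aaa`; s4 means the last 4 symbols are `aaab`. Accept only at s4, where the string currently ends in `aaab`.
5 states suffice.
        a   b  
>  s0   s1  s0 
   s1   s2  s0 
   s2   s3  s0 
   s3   s3  s4 
 * s4   s1  s0 
(> = start, * = accepting)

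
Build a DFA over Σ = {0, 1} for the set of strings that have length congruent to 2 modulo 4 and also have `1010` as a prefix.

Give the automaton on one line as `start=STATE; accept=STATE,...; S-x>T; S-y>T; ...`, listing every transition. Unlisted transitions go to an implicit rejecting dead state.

Build one automaton per condition and run them in lockstep. One (4 states) tracks the input length modulo 4; the other (6 states) tracks whether the input so far still matches the prefix `1010`. Each combined state is a pair, one component from each; accept when both components accept. Equivalent product states are then merged.
        0   1  
>  q0   q1  q2 
   q1   q1  q1 
   q2   q3  q1 
   q3   q1  q4 
   q4   q5  q1 
   q5   q6  q6 
   q6   q7  q7 
 * q7   q8  q8 
   q8   q5  q5 
(> = start, * = accepting)

start=q0; accept=q7; q0-0>q1; q0-1>q2; q1-0>q1; q1-1>q1; q2-0>q3; q2-1>q1; q3-0>q1; q3-1>q4; q4-0>q5; q4-1>q1; q5-0>q6; q5-1>q6; q6-0>q7; q6-1>q7; q7-0>q8; q7-1>q8; q8-0>q5; q8-1>q5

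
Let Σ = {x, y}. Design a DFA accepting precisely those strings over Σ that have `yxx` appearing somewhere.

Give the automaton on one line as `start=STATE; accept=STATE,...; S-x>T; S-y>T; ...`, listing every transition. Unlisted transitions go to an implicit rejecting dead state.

start=S0; accept=S3; S0-x>S0; S0-y>S1; S1-x>S2; S1-y>S1; S2-x>S3; S2-y>S1; S3-x>S3; S3-y>S3

States S0..S2 record the length of the longest prefix of `yxx` that matches the current input suffix. Reaching S3 means `yxx` has been seen, and we stay there forever. Accept from S3.
4 states suffice.
        x   y  
>  S0   S0  S1 
   S1   S2  S1 
   S2   S3  S1 
 * S3   S3  S3 
(> = start, * = accepting)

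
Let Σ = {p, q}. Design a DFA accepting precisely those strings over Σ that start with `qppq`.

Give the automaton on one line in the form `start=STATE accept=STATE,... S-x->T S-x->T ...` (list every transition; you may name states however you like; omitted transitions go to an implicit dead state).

Walk along `qppq` while the input agrees: from A take `q` to B, and so on. Any deviation drops to the rejecting sink F. Once E is reached the prefix is confirmed and every continuation is accepted.
A 6-state machine:
       p  q 
>  A   F  B 
   B   C  F 
   C   D  F 
   D   F  E 
 * E   E  E 
   F   F  F 
(> = start, * = accepting)

start=A accept=E A-p->F A-q->B B-p->C B-q->F C-p->D C-q->F D-p->F D-q->E E-p->E E-q->E F-p->F F-q->F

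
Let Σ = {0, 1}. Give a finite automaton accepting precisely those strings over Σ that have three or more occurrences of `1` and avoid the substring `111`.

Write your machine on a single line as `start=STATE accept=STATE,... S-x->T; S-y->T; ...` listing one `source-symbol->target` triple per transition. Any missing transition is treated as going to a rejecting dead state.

start=q0; accept=q7,q8,q10,q11,q12,q13; q0-0->q0; q0-1->q1; q1-0->q2; q1-1->q3; q2-0->q2; q2-1->q4; q3-0->q5; q3-1->q6; q4-0->q5; q4-1->q7; q5-0->q5; q5-1->q8; q6-0->q6; q6-1->q9; q7-0->q10; q7-1->q9; q8-0->q10; q8-1->q11; q9-0->q9; q9-1->q9; q10-0->q10; q10-1->q12; q11-0->q13; q11-1->q9; q12-0->q13; q12-1->q11; q13-0->q13; q13-1->q12

Handle the two conditions separately and then intersect. The first has 5 states tracking the count of `1`s, saturating at 4; the second has 4 states tracking partial matches of the forbidden pattern `111`. A product state is a pair (one from each), accepting exactly when both do.
A 14-state machine:
          0    1  
>  q0     q0   q1 
   q1     q2   q3 
   q2     q2   q4 
   q3     q5   q6 
   q4     q5   q7 
   q5     q5   q8 
   q6     q6   q9 
 * q7    q10   q9 
 * q8    q10  q11 
   q9     q9   q9 
 * q10   q10  q12 
 * q11   q13   q9 
 * q12   q13  q11 
 * q13   q13  q12 
(> = start, * = accepting)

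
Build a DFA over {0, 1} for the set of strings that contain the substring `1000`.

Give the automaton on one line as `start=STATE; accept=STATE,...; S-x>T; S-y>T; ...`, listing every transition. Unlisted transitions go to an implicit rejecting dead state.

States S0..S3 record the length of the longest prefix of `1000` that matches the current input suffix. Reaching S4 means `1000` has been seen, and we stay there forever. Accept from S4.
5 states suffice.
        0   1  
>  S0   S0  S1 
   S1   S2  S1 
   S2   S3  S1 
   S3   S4  S1 
 * S4   S4  S4 
(> = start, * = accepting)

start=S0; accept=S4; S0-0>S0; S0-1>S1; S1-0>S2; S1-1>S1; S2-0>S3; S2-1>S1; S3-0>S4; S3-1>S1; S4-0>S4; S4-1>S4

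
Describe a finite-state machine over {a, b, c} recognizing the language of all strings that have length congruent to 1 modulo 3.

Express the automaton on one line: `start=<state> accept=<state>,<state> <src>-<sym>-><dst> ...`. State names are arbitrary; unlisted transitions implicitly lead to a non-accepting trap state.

start=s0 accept=s1 s0-a->s1 s0-b->s1 s0-c->s1 s1-a->s2 s1-b->s2 s1-c->s2 s2-a->s0 s2-b->s0 s2-c->s0

Count input length modulo 3: every symbol advances one step around the cycle s0 → s1 → s2 → s0. Accept at s1.
With 3 states:
        a   b   c  
>  s0   s1  s1  s1 
 * s1   s2  s2  s2 
   s2   s0  s0  s0 
(> = start, * = accepting)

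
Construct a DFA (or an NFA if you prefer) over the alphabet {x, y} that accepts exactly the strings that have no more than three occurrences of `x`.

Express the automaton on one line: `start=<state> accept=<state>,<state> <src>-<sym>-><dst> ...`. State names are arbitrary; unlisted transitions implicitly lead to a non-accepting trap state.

start=q0 accept=q0,q1,q2,q3 q0-x->q1 q0-y->q0 q1-x->q2 q1-y->q1 q2-x->q3 q2-y->q2 q3-x->q4 q3-y->q3 q4-x->q4 q4-y->q4

Only the number of `x`s matters, and only up to 4. Make a chain q0 → q1 → q2 → q3 → q4 advanced by each `x` (with q4 absorbing); every other symbol self-loops. The accepting set is {q0, q1, q2, q3}.
A 5-state machine:
        x   y  
>* q0   q1  q0 
 * q1   q2  q1 
 * q2   q3  q2 
 * q3   q4  q3 
   q4   q4  q4 
(> = start, * = accepting)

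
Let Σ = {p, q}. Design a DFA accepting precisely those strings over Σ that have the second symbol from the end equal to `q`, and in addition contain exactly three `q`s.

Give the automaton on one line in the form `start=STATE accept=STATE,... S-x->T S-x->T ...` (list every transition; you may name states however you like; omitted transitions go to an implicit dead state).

Run two small machines in parallel and take their product. One (7 states) tracks the last 2 symbols read; the other (5 states) tracks the count of `q`s, saturating at 4. Each combined state is a pair, one component from each; accept when both components accept. After merging equivalent states the machine shrinks.
8 states suffice.
       p  q 
>  A   A  B 
   B   B  C 
   C   D  E 
   D   D  F 
 * E   G  H 
   F   G  H 
 * G   H  H 
   H   H  H 
(> = start, * = accepting)

start=A accept=E,G A-p->A A-q->B B-p->B B-q->C C-p->D C-q->E D-p->D D-q->F E-p->G E-q->H F-p->G F-q->H G-p->H G-q->H H-p->H H-q->H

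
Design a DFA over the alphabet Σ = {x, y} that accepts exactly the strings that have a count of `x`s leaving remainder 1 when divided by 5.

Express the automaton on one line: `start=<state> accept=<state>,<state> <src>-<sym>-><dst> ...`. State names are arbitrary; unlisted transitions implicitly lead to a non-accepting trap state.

The only thing that matters is how many `x`s have appeared, reduced mod 5. Use one state per residue: A for 0, …, E for 4. Reading `x` moves to the next residue; anything else stays put. B is accepting.
With 5 states:
       x  y 
>  A   B  A 
 * B   C  B 
   C   D  C 
   D   E  D 
   E   A  E 
(> = start, * = accepting)

start=A accept=B A-x->B A-y->A B-x->C B-y->B C-x->D C-y->C D-x->E D-y->D E-x->A E-y->E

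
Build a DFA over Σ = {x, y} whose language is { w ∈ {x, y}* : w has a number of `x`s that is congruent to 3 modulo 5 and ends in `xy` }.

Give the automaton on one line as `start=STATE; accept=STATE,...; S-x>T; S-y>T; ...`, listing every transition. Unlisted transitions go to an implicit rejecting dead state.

Run two small machines in parallel and take their product. The first has 5 states tracking the count of `x`s modulo 5; the second has 3 states tracking how much of the suffix `xy` has currently been matched. A product state is a pair (one from each), accepting exactly when both do. Equivalent product states are then merged.
        x   y  
>  S0   S1  S0 
   S1   S2  S1 
   S2   S3  S2 
   S3   S4  S5 
   S4   S0  S4 
 * S5   S4  S6 
   S6   S4  S6 
(> = start, * = accepting)

start=S0; accept=S5; S0-x>S1; S0-y>S0; S1-x>S2; S1-y>S1; S2-x>S3; S2-y>S2; S3-x>S4; S3-y>S5; S4-x>S0; S4-y>S4; S5-x>S4; S5-y>S6; S6-x>S4; S6-y>S6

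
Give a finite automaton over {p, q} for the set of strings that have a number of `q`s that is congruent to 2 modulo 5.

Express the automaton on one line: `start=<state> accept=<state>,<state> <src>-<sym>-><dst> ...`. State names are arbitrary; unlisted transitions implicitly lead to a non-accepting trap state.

start=S0 accept=S2 S0-p->S0 S0-q->S1 S1-p->S1 S1-q->S2 S2-p->S2 S2-q->S3 S3-p->S3 S3-q->S4 S4-p->S4 S4-q->S0

The only thing that matters is how many `q`s have appeared, reduced mod 5. Use one state per residue: S0 for 0, …, S4 for 4. Reading `q` moves to the next residue; anything else stays put. S2 is accepting.
A 5-state machine:
        p   q  
>  S0   S0  S1 
   S1   S1  S2 
 * S2   S2  S3 
   S3   S3  S4 
   S4   S4  S0 
(> = start, * = accepting)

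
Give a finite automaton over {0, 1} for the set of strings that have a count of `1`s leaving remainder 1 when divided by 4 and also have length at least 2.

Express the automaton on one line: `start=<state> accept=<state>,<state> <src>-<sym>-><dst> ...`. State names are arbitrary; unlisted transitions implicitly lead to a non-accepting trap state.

start=q0 accept=q3 q0-0->q1 q0-1->q2 q1-0->q1 q1-1->q3 q2-0->q3 q2-1->q4 q3-0->q3 q3-1->q4 q4-0->q4 q4-1->q5 q5-0->q5 q5-1->q1

Run two small machines in parallel and take their product. One (4 states) tracks the count of `1`s modulo 4; the other (4 states) tracks the input length, saturating at 3. Each combined state is a pair, one component from each; accept when both components accept. Minimizing collapses redundant product states.
6 states suffice.
        0   1  
>  q0   q1  q2 
   q1   q1  q3 
   q2   q3  q4 
 * q3   q3  q4 
   q4   q4  q5 
   q5   q5  q1 
(> = start, * = accepting)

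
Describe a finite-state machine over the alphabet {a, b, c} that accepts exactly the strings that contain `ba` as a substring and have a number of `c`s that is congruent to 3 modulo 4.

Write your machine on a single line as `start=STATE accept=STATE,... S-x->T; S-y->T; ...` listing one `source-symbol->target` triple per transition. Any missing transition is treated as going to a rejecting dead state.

start=q0; accept=q11; q0-a->q0; q0-b->q1; q0-c->q2; q1-a->q3; q1-b->q1; q1-c->q2; q2-a->q2; q2-b->q4; q2-c->q5; q3-a->q3; q3-b->q3; q3-c->q6; q4-a->q6; q4-b->q4; q4-c->q5; q5-a->q5; q5-b->q7; q5-c->q8; q6-a->q6; q6-b->q6; q6-c->q9; q7-a->q9; q7-b->q7; q7-c->q8; q8-a->q8; q8-b->q10; q8-c->q0; q9-a->q9; q9-b->q9; q9-c->q11; q10-a->q11; q10-b->q10; q10-c->q0; q11-a->q11; q11-b->q11; q11-c->q3

Handle the two conditions separately and then intersect. One (3 states) tracks whether and how much of `ba` has been seen; the other (4 states) tracks the count of `c`s modulo 4. Each combined state is a pair, one component from each; accept when both components accept.
With 12 states:
          a    b    c  
>  q0     q0   q1   q2 
   q1     q3   q1   q2 
   q2     q2   q4   q5 
   q3     q3   q3   q6 
   q4     q6   q4   q5 
   q5     q5   q7   q8 
   q6     q6   q6   q9 
   q7     q9   q7   q8 
   q8     q8  q10   q0 
   q9     q9   q9  q11 
   q10   q11  q10   q0 
 * q11   q11  q11   q3 
(> = start, * = accepting)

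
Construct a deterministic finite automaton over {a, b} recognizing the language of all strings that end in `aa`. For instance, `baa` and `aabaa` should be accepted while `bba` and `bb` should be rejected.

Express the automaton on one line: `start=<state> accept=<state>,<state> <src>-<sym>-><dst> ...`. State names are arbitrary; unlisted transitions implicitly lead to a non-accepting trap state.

Let each state record the length of the longest suffix of the input read so far that is also a prefix of `aa`. q1 means the last symbol is `a`; q2 means the last 2 symbols are `aa`. Accept only at q2, where the string currently ends in `aa`.
3 states suffice.
        a   b  
>  q0   q1  q0 
   q1   q2  q0 
 * q2   q2  q0 
(> = start, * = accepting)

start=q0 accept=q2 q0-a->q1 q0-b->q0 q1-a->q2 q1-b->q0 q2-a->q2 q2-b->q0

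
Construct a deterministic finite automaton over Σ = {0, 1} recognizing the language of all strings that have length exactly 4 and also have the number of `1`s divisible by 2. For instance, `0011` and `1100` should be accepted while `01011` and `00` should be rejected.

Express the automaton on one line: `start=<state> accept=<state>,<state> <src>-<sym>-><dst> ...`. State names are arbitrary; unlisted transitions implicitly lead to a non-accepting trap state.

start=s0 accept=s7 s0-0->s1 s0-1->s2 s1-0->s3 s1-1->s4 s2-0->s4 s2-1->s3 s3-0->s5 s3-1->s6 s4-0->s6 s4-1->s5 s5-0->s7 s5-1->s8 s6-0->s8 s6-1->s7 s7-0->s8 s7-1->s8 s8-0->s8 s8-1->s8

Run two small machines in parallel and take their product. One (6 states) tracks the input length, saturating at 5; the other (2 states) tracks the count of `1`s modulo 2. Each combined state is a pair, one component from each; accept when both components accept. Equivalent product states are then merged.
With 9 states:
        0   1  
>  s0   s1  s2 
   s1   s3  s4 
   s2   s4  s3 
   s3   s5  s6 
   s4   s6  s5 
   s5   s7  s8 
   s6   s8  s7 
 * s7   s8  s8 
   s8   s8  s8 
(> = start, * = accepting)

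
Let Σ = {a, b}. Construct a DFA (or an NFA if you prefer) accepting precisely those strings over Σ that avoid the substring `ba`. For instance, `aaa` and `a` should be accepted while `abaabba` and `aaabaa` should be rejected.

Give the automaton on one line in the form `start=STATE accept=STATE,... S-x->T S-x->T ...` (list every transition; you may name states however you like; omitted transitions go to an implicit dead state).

start=S0 accept=S0,S1 S0-a->S0 S0-b->S1 S1-a->S2 S1-b->S1 S2-a->S2 S2-b->S2

Track partial matches of the forbidden pattern `ba`. State S2 is a dead state reached once `ba` has occurred; every other state accepts. S0 means no part of `ba` is currently matched.
3 states suffice.
        a   b  
>* S0   S0  S1 
 * S1   S2  S1 
   S2   S2  S2 
(> = start, * = accepting)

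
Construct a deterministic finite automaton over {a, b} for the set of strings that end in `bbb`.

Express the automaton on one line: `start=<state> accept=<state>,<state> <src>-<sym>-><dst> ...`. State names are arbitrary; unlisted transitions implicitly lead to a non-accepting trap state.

start=q0 accept=q3 q0-a->q0 q0-b->q1 q1-a->q0 q1-b->q2 q2-a->q0 q2-b->q3 q3-a->q0 q3-b->q3

Remember how much of `bbb` the current input suffix matches. State q0 means no match yet; q1 means the last symbol is `b`; q2 means the last 2 symbols are `bb`; q3 means the last 3 symbols are `bbb`. Only q3 accepts. On a mismatch, fall back to the longest proper suffix that is still a prefix of `bbb`.
With 4 states:
        a   b  
>  q0   q0  q1 
   q1   q0  q2 
   q2   q0  q3 
 * q3   q0  q3 
(> = start, * = accepting)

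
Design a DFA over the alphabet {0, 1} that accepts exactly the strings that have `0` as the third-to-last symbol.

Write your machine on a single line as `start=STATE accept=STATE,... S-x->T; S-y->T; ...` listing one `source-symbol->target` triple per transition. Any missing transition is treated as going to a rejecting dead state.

start=S0; accept=S7,S8,S9,S10; S0-0->S1; S0-1->S2; S1-0->S3; S1-1->S4; S2-0->S5; S2-1->S6; S3-0->S7; S3-1->S8; S4-0->S9; S4-1->S10; S5-0->S11; S5-1->S12; S6-0->S13; S6-1->S14; S7-0->S7; S7-1->S8; S8-0->S9; S8-1->S10; S9-0->S11; S9-1->S12; S10-0->S13; S10-1->S14; S11-0->S7; S11-1->S8; S12-0->S9; S12-1->S10; S13-0->S11; S13-1->S12; S14-0->S13; S14-1->S14

Because acceptance depends on a position counted from the end, the machine has to buffer the most recent 3 symbols. Make each state the string of the last up-to-3 symbols read; on input `x` shift the window left and append `x`. Accept when the buffered window has length 3 and begins with `0`.
15 states suffice.
          0    1  
>  S0     S1   S2 
   S1     S3   S4 
   S2     S5   S6 
   S3     S7   S8 
   S4     S9  S10 
   S5    S11  S12 
   S6    S13  S14 
 * S7     S7   S8 
 * S8     S9  S10 
 * S9    S11  S12 
 * S10   S13  S14 
   S11    S7   S8 
   S12    S9  S10 
   S13   S11  S12 
   S14   S13  S14 
(> = start, * = accepting)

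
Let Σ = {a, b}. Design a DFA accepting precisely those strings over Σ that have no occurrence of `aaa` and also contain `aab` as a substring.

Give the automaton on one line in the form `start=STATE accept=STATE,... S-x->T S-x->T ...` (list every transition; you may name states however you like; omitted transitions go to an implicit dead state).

Handle the two conditions separately and then intersect. The first has 4 states tracking partial matches of the forbidden pattern `aaa`; the second has 4 states tracking whether and how much of `aab` has been seen. A product state is a pair (one from each), accepting exactly when both do. After merging equivalent states the machine shrinks.
7 states suffice.
        a   b  
>  S0   S1  S0 
   S1   S2  S0 
   S2   S3  S4 
   S3   S3  S3 
 * S4   S5  S4 
 * S5   S6  S4 
 * S6   S3  S4 
(> = start, * = accepting)

start=S0 accept=S4,S5,S6 S0-a->S1 S0-b->S0 S1-a->S2 S1-b->S0 S2-a->S3 S2-b->S4 S3-a->S3 S3-b->S3 S4-a->S5 S4-b->S4 S5-a->S6 S5-b->S4 S6-a->S3 S6-b->S4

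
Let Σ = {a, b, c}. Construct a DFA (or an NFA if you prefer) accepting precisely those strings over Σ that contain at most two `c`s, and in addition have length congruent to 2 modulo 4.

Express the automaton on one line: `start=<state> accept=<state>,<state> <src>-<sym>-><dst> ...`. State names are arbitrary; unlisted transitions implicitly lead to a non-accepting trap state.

Run two small machines in parallel and take their product. The first has 4 states tracking the count of `c`s, saturating at 3; the second has 4 states tracking the input length modulo 4. A product state is a pair (one from each), accepting exactly when both do. Equivalent product states are then merged.
13 states suffice.
          a    b    c  
>  S0     S1   S1   S2 
   S1     S3   S3   S4 
   S2     S4   S4   S5 
 * S3     S6   S6   S7 
 * S4     S7   S7   S8 
 * S5     S8   S8   S9 
   S6     S0   S0  S10 
   S7    S10  S10  S11 
   S8    S11  S11   S9 
   S9     S9   S9   S9 
   S10    S2   S2  S12 
   S11   S12  S12   S9 
   S12    S5   S5   S9 
(> = start, * = accepting)

start=S0 accept=S3,S4,S5 S0-a->S1 S0-b->S1 S0-c->S2 S1-a->S3 S1-b->S3 S1-c->S4 S2-a->S4 S2-b->S4 S2-c->S5 S3-a->S6 S3-b->S6 S3-c->S7 S4-a->S7 S4-b->S7 S4-c->S8 S5-a->S8 S5-b->S8 S5-c->S9 S6-a->S0 S6-b->S0 S6-c->S10 S7-a->S10 S7-b->S10 S7-c->S11 S8-a->S11 S8-b->S11 S8-c->S9 S9-a->S9 S9-b->S9 S9-c->S9 S10-a->S2 S10-b->S2 S10-c->S12 S11-a->S12 S11-b->S12 S11-c->S9 S12-a->S5 S12-b->S5 S12-c->S9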